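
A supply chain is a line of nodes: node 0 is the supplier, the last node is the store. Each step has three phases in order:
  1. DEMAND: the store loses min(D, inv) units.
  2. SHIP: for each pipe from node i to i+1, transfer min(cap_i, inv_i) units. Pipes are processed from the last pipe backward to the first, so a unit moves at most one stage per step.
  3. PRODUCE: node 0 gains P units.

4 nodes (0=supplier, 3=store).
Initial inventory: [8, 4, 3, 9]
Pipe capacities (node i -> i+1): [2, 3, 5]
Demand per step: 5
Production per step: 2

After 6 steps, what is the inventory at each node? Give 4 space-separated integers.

Step 1: demand=5,sold=5 ship[2->3]=3 ship[1->2]=3 ship[0->1]=2 prod=2 -> inv=[8 3 3 7]
Step 2: demand=5,sold=5 ship[2->3]=3 ship[1->2]=3 ship[0->1]=2 prod=2 -> inv=[8 2 3 5]
Step 3: demand=5,sold=5 ship[2->3]=3 ship[1->2]=2 ship[0->1]=2 prod=2 -> inv=[8 2 2 3]
Step 4: demand=5,sold=3 ship[2->3]=2 ship[1->2]=2 ship[0->1]=2 prod=2 -> inv=[8 2 2 2]
Step 5: demand=5,sold=2 ship[2->3]=2 ship[1->2]=2 ship[0->1]=2 prod=2 -> inv=[8 2 2 2]
Step 6: demand=5,sold=2 ship[2->3]=2 ship[1->2]=2 ship[0->1]=2 prod=2 -> inv=[8 2 2 2]

8 2 2 2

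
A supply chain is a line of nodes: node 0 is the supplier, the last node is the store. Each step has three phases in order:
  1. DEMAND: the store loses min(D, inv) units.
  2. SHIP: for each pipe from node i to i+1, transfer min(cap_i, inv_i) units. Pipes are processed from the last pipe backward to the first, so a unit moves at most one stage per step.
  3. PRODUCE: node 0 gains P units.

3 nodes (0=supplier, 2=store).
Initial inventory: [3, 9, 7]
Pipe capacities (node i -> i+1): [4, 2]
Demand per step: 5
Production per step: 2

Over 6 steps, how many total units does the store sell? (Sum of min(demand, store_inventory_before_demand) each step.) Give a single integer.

Answer: 17

Derivation:
Step 1: sold=5 (running total=5) -> [2 10 4]
Step 2: sold=4 (running total=9) -> [2 10 2]
Step 3: sold=2 (running total=11) -> [2 10 2]
Step 4: sold=2 (running total=13) -> [2 10 2]
Step 5: sold=2 (running total=15) -> [2 10 2]
Step 6: sold=2 (running total=17) -> [2 10 2]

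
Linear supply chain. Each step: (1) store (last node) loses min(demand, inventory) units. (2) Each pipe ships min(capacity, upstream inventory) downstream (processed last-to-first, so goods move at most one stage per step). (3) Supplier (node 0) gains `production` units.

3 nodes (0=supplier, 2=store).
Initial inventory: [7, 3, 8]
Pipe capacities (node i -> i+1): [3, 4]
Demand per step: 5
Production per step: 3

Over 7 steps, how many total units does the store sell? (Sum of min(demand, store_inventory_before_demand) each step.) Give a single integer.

Answer: 26

Derivation:
Step 1: sold=5 (running total=5) -> [7 3 6]
Step 2: sold=5 (running total=10) -> [7 3 4]
Step 3: sold=4 (running total=14) -> [7 3 3]
Step 4: sold=3 (running total=17) -> [7 3 3]
Step 5: sold=3 (running total=20) -> [7 3 3]
Step 6: sold=3 (running total=23) -> [7 3 3]
Step 7: sold=3 (running total=26) -> [7 3 3]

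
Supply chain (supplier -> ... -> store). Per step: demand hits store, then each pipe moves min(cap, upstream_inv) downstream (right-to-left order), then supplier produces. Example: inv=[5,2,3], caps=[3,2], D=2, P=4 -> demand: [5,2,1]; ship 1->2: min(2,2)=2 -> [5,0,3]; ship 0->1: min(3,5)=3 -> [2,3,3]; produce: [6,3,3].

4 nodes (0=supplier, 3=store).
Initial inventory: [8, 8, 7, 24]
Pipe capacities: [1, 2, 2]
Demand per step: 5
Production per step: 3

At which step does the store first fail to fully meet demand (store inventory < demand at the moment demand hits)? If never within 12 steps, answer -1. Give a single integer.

Step 1: demand=5,sold=5 ship[2->3]=2 ship[1->2]=2 ship[0->1]=1 prod=3 -> [10 7 7 21]
Step 2: demand=5,sold=5 ship[2->3]=2 ship[1->2]=2 ship[0->1]=1 prod=3 -> [12 6 7 18]
Step 3: demand=5,sold=5 ship[2->3]=2 ship[1->2]=2 ship[0->1]=1 prod=3 -> [14 5 7 15]
Step 4: demand=5,sold=5 ship[2->3]=2 ship[1->2]=2 ship[0->1]=1 prod=3 -> [16 4 7 12]
Step 5: demand=5,sold=5 ship[2->3]=2 ship[1->2]=2 ship[0->1]=1 prod=3 -> [18 3 7 9]
Step 6: demand=5,sold=5 ship[2->3]=2 ship[1->2]=2 ship[0->1]=1 prod=3 -> [20 2 7 6]
Step 7: demand=5,sold=5 ship[2->3]=2 ship[1->2]=2 ship[0->1]=1 prod=3 -> [22 1 7 3]
Step 8: demand=5,sold=3 ship[2->3]=2 ship[1->2]=1 ship[0->1]=1 prod=3 -> [24 1 6 2]
Step 9: demand=5,sold=2 ship[2->3]=2 ship[1->2]=1 ship[0->1]=1 prod=3 -> [26 1 5 2]
Step 10: demand=5,sold=2 ship[2->3]=2 ship[1->2]=1 ship[0->1]=1 prod=3 -> [28 1 4 2]
Step 11: demand=5,sold=2 ship[2->3]=2 ship[1->2]=1 ship[0->1]=1 prod=3 -> [30 1 3 2]
Step 12: demand=5,sold=2 ship[2->3]=2 ship[1->2]=1 ship[0->1]=1 prod=3 -> [32 1 2 2]
First stockout at step 8

8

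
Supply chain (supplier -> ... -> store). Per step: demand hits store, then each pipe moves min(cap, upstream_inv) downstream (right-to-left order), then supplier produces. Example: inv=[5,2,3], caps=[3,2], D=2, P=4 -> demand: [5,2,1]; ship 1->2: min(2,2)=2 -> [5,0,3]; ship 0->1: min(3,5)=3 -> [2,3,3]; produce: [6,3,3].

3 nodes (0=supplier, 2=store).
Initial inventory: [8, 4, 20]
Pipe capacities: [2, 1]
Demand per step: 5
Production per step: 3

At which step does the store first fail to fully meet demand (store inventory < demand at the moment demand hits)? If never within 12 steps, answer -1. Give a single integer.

Step 1: demand=5,sold=5 ship[1->2]=1 ship[0->1]=2 prod=3 -> [9 5 16]
Step 2: demand=5,sold=5 ship[1->2]=1 ship[0->1]=2 prod=3 -> [10 6 12]
Step 3: demand=5,sold=5 ship[1->2]=1 ship[0->1]=2 prod=3 -> [11 7 8]
Step 4: demand=5,sold=5 ship[1->2]=1 ship[0->1]=2 prod=3 -> [12 8 4]
Step 5: demand=5,sold=4 ship[1->2]=1 ship[0->1]=2 prod=3 -> [13 9 1]
Step 6: demand=5,sold=1 ship[1->2]=1 ship[0->1]=2 prod=3 -> [14 10 1]
Step 7: demand=5,sold=1 ship[1->2]=1 ship[0->1]=2 prod=3 -> [15 11 1]
Step 8: demand=5,sold=1 ship[1->2]=1 ship[0->1]=2 prod=3 -> [16 12 1]
Step 9: demand=5,sold=1 ship[1->2]=1 ship[0->1]=2 prod=3 -> [17 13 1]
Step 10: demand=5,sold=1 ship[1->2]=1 ship[0->1]=2 prod=3 -> [18 14 1]
Step 11: demand=5,sold=1 ship[1->2]=1 ship[0->1]=2 prod=3 -> [19 15 1]
Step 12: demand=5,sold=1 ship[1->2]=1 ship[0->1]=2 prod=3 -> [20 16 1]
First stockout at step 5

5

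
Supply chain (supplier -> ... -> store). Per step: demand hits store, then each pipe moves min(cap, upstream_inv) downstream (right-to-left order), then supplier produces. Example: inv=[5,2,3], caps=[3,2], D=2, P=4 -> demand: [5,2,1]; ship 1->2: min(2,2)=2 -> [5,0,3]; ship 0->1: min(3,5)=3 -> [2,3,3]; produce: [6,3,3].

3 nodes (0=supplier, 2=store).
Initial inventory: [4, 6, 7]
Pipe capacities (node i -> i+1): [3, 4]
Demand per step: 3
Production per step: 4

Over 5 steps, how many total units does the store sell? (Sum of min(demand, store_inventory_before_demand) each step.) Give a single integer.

Answer: 15

Derivation:
Step 1: sold=3 (running total=3) -> [5 5 8]
Step 2: sold=3 (running total=6) -> [6 4 9]
Step 3: sold=3 (running total=9) -> [7 3 10]
Step 4: sold=3 (running total=12) -> [8 3 10]
Step 5: sold=3 (running total=15) -> [9 3 10]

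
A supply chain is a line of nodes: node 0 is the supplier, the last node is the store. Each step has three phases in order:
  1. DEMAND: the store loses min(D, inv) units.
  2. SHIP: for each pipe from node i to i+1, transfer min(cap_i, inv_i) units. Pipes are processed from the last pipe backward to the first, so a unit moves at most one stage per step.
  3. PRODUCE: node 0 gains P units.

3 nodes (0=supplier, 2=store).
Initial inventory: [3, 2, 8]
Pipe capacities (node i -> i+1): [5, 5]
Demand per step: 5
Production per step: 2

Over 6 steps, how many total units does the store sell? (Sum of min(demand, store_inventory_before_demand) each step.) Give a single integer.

Step 1: sold=5 (running total=5) -> [2 3 5]
Step 2: sold=5 (running total=10) -> [2 2 3]
Step 3: sold=3 (running total=13) -> [2 2 2]
Step 4: sold=2 (running total=15) -> [2 2 2]
Step 5: sold=2 (running total=17) -> [2 2 2]
Step 6: sold=2 (running total=19) -> [2 2 2]

Answer: 19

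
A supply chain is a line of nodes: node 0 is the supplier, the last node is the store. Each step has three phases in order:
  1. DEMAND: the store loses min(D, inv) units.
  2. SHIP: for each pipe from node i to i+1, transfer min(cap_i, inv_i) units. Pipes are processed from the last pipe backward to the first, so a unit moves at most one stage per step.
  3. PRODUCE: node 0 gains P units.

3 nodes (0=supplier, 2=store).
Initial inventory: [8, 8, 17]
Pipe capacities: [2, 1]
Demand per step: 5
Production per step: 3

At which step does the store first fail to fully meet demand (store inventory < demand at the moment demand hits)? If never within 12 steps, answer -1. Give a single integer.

Step 1: demand=5,sold=5 ship[1->2]=1 ship[0->1]=2 prod=3 -> [9 9 13]
Step 2: demand=5,sold=5 ship[1->2]=1 ship[0->1]=2 prod=3 -> [10 10 9]
Step 3: demand=5,sold=5 ship[1->2]=1 ship[0->1]=2 prod=3 -> [11 11 5]
Step 4: demand=5,sold=5 ship[1->2]=1 ship[0->1]=2 prod=3 -> [12 12 1]
Step 5: demand=5,sold=1 ship[1->2]=1 ship[0->1]=2 prod=3 -> [13 13 1]
Step 6: demand=5,sold=1 ship[1->2]=1 ship[0->1]=2 prod=3 -> [14 14 1]
Step 7: demand=5,sold=1 ship[1->2]=1 ship[0->1]=2 prod=3 -> [15 15 1]
Step 8: demand=5,sold=1 ship[1->2]=1 ship[0->1]=2 prod=3 -> [16 16 1]
Step 9: demand=5,sold=1 ship[1->2]=1 ship[0->1]=2 prod=3 -> [17 17 1]
Step 10: demand=5,sold=1 ship[1->2]=1 ship[0->1]=2 prod=3 -> [18 18 1]
Step 11: demand=5,sold=1 ship[1->2]=1 ship[0->1]=2 prod=3 -> [19 19 1]
Step 12: demand=5,sold=1 ship[1->2]=1 ship[0->1]=2 prod=3 -> [20 20 1]
First stockout at step 5

5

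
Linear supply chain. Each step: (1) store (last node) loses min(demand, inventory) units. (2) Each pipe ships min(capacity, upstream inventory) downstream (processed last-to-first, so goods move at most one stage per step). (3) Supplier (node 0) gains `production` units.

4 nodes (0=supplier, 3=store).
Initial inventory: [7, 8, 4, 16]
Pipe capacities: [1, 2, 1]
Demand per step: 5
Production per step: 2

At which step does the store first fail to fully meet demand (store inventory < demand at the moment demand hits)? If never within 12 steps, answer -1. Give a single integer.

Step 1: demand=5,sold=5 ship[2->3]=1 ship[1->2]=2 ship[0->1]=1 prod=2 -> [8 7 5 12]
Step 2: demand=5,sold=5 ship[2->3]=1 ship[1->2]=2 ship[0->1]=1 prod=2 -> [9 6 6 8]
Step 3: demand=5,sold=5 ship[2->3]=1 ship[1->2]=2 ship[0->1]=1 prod=2 -> [10 5 7 4]
Step 4: demand=5,sold=4 ship[2->3]=1 ship[1->2]=2 ship[0->1]=1 prod=2 -> [11 4 8 1]
Step 5: demand=5,sold=1 ship[2->3]=1 ship[1->2]=2 ship[0->1]=1 prod=2 -> [12 3 9 1]
Step 6: demand=5,sold=1 ship[2->3]=1 ship[1->2]=2 ship[0->1]=1 prod=2 -> [13 2 10 1]
Step 7: demand=5,sold=1 ship[2->3]=1 ship[1->2]=2 ship[0->1]=1 prod=2 -> [14 1 11 1]
Step 8: demand=5,sold=1 ship[2->3]=1 ship[1->2]=1 ship[0->1]=1 prod=2 -> [15 1 11 1]
Step 9: demand=5,sold=1 ship[2->3]=1 ship[1->2]=1 ship[0->1]=1 prod=2 -> [16 1 11 1]
Step 10: demand=5,sold=1 ship[2->3]=1 ship[1->2]=1 ship[0->1]=1 prod=2 -> [17 1 11 1]
Step 11: demand=5,sold=1 ship[2->3]=1 ship[1->2]=1 ship[0->1]=1 prod=2 -> [18 1 11 1]
Step 12: demand=5,sold=1 ship[2->3]=1 ship[1->2]=1 ship[0->1]=1 prod=2 -> [19 1 11 1]
First stockout at step 4

4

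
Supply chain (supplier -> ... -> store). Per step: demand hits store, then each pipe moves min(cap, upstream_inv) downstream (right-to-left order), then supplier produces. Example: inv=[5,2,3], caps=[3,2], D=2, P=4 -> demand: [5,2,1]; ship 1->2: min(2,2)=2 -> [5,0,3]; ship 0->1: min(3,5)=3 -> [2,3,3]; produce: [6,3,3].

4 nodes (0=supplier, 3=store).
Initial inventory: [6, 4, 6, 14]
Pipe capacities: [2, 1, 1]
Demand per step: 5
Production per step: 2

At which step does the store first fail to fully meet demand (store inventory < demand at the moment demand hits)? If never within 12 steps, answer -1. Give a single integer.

Step 1: demand=5,sold=5 ship[2->3]=1 ship[1->2]=1 ship[0->1]=2 prod=2 -> [6 5 6 10]
Step 2: demand=5,sold=5 ship[2->3]=1 ship[1->2]=1 ship[0->1]=2 prod=2 -> [6 6 6 6]
Step 3: demand=5,sold=5 ship[2->3]=1 ship[1->2]=1 ship[0->1]=2 prod=2 -> [6 7 6 2]
Step 4: demand=5,sold=2 ship[2->3]=1 ship[1->2]=1 ship[0->1]=2 prod=2 -> [6 8 6 1]
Step 5: demand=5,sold=1 ship[2->3]=1 ship[1->2]=1 ship[0->1]=2 prod=2 -> [6 9 6 1]
Step 6: demand=5,sold=1 ship[2->3]=1 ship[1->2]=1 ship[0->1]=2 prod=2 -> [6 10 6 1]
Step 7: demand=5,sold=1 ship[2->3]=1 ship[1->2]=1 ship[0->1]=2 prod=2 -> [6 11 6 1]
Step 8: demand=5,sold=1 ship[2->3]=1 ship[1->2]=1 ship[0->1]=2 prod=2 -> [6 12 6 1]
Step 9: demand=5,sold=1 ship[2->3]=1 ship[1->2]=1 ship[0->1]=2 prod=2 -> [6 13 6 1]
Step 10: demand=5,sold=1 ship[2->3]=1 ship[1->2]=1 ship[0->1]=2 prod=2 -> [6 14 6 1]
Step 11: demand=5,sold=1 ship[2->3]=1 ship[1->2]=1 ship[0->1]=2 prod=2 -> [6 15 6 1]
Step 12: demand=5,sold=1 ship[2->3]=1 ship[1->2]=1 ship[0->1]=2 prod=2 -> [6 16 6 1]
First stockout at step 4

4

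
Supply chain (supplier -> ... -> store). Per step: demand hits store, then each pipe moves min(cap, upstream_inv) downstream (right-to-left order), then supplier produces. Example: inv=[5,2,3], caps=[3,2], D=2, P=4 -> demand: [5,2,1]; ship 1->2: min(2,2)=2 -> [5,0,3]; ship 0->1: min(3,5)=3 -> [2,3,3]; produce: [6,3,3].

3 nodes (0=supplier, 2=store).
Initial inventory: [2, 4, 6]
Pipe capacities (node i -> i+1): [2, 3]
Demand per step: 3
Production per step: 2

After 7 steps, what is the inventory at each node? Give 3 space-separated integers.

Step 1: demand=3,sold=3 ship[1->2]=3 ship[0->1]=2 prod=2 -> inv=[2 3 6]
Step 2: demand=3,sold=3 ship[1->2]=3 ship[0->1]=2 prod=2 -> inv=[2 2 6]
Step 3: demand=3,sold=3 ship[1->2]=2 ship[0->1]=2 prod=2 -> inv=[2 2 5]
Step 4: demand=3,sold=3 ship[1->2]=2 ship[0->1]=2 prod=2 -> inv=[2 2 4]
Step 5: demand=3,sold=3 ship[1->2]=2 ship[0->1]=2 prod=2 -> inv=[2 2 3]
Step 6: demand=3,sold=3 ship[1->2]=2 ship[0->1]=2 prod=2 -> inv=[2 2 2]
Step 7: demand=3,sold=2 ship[1->2]=2 ship[0->1]=2 prod=2 -> inv=[2 2 2]

2 2 2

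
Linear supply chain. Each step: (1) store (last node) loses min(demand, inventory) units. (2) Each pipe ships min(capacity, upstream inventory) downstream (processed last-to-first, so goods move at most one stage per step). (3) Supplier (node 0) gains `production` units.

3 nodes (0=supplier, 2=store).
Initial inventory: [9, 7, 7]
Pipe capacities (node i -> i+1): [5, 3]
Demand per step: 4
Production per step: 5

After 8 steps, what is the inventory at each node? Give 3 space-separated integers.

Step 1: demand=4,sold=4 ship[1->2]=3 ship[0->1]=5 prod=5 -> inv=[9 9 6]
Step 2: demand=4,sold=4 ship[1->2]=3 ship[0->1]=5 prod=5 -> inv=[9 11 5]
Step 3: demand=4,sold=4 ship[1->2]=3 ship[0->1]=5 prod=5 -> inv=[9 13 4]
Step 4: demand=4,sold=4 ship[1->2]=3 ship[0->1]=5 prod=5 -> inv=[9 15 3]
Step 5: demand=4,sold=3 ship[1->2]=3 ship[0->1]=5 prod=5 -> inv=[9 17 3]
Step 6: demand=4,sold=3 ship[1->2]=3 ship[0->1]=5 prod=5 -> inv=[9 19 3]
Step 7: demand=4,sold=3 ship[1->2]=3 ship[0->1]=5 prod=5 -> inv=[9 21 3]
Step 8: demand=4,sold=3 ship[1->2]=3 ship[0->1]=5 prod=5 -> inv=[9 23 3]

9 23 3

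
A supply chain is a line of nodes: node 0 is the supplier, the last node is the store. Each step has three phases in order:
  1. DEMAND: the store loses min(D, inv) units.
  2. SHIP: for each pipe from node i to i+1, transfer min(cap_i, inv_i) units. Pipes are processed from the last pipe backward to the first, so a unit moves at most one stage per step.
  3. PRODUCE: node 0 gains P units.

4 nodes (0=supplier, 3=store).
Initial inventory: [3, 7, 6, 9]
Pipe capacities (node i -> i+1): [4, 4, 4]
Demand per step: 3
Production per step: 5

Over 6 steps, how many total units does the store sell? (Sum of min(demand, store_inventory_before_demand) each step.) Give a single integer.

Step 1: sold=3 (running total=3) -> [5 6 6 10]
Step 2: sold=3 (running total=6) -> [6 6 6 11]
Step 3: sold=3 (running total=9) -> [7 6 6 12]
Step 4: sold=3 (running total=12) -> [8 6 6 13]
Step 5: sold=3 (running total=15) -> [9 6 6 14]
Step 6: sold=3 (running total=18) -> [10 6 6 15]

Answer: 18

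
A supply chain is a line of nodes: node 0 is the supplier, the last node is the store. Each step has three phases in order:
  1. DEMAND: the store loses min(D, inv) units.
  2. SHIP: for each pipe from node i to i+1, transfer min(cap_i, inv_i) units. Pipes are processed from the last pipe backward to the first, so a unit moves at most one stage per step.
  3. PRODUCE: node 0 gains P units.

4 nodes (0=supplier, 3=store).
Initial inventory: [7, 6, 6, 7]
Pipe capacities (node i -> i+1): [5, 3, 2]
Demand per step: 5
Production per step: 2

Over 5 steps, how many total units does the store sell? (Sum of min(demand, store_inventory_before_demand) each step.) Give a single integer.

Answer: 15

Derivation:
Step 1: sold=5 (running total=5) -> [4 8 7 4]
Step 2: sold=4 (running total=9) -> [2 9 8 2]
Step 3: sold=2 (running total=11) -> [2 8 9 2]
Step 4: sold=2 (running total=13) -> [2 7 10 2]
Step 5: sold=2 (running total=15) -> [2 6 11 2]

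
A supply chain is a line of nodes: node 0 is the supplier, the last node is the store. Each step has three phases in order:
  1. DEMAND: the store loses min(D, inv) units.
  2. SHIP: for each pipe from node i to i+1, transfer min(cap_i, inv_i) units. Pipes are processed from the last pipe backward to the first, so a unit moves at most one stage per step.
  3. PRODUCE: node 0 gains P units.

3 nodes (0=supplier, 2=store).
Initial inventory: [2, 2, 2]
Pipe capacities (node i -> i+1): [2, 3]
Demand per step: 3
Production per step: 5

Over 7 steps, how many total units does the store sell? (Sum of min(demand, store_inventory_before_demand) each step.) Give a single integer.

Step 1: sold=2 (running total=2) -> [5 2 2]
Step 2: sold=2 (running total=4) -> [8 2 2]
Step 3: sold=2 (running total=6) -> [11 2 2]
Step 4: sold=2 (running total=8) -> [14 2 2]
Step 5: sold=2 (running total=10) -> [17 2 2]
Step 6: sold=2 (running total=12) -> [20 2 2]
Step 7: sold=2 (running total=14) -> [23 2 2]

Answer: 14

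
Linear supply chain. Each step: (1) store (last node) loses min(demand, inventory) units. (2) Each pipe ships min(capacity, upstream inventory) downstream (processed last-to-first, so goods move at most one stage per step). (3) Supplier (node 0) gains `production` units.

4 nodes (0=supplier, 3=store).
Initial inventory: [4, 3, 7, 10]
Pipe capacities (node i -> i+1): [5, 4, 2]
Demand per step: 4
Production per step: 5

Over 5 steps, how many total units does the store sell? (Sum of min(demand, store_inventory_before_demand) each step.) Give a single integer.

Answer: 18

Derivation:
Step 1: sold=4 (running total=4) -> [5 4 8 8]
Step 2: sold=4 (running total=8) -> [5 5 10 6]
Step 3: sold=4 (running total=12) -> [5 6 12 4]
Step 4: sold=4 (running total=16) -> [5 7 14 2]
Step 5: sold=2 (running total=18) -> [5 8 16 2]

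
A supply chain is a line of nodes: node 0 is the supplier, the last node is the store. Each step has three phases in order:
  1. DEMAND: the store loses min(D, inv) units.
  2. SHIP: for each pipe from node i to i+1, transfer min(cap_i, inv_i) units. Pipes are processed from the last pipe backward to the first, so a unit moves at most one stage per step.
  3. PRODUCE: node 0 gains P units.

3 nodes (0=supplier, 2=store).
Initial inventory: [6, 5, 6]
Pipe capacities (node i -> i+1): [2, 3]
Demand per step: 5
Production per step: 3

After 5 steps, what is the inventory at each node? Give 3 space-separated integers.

Step 1: demand=5,sold=5 ship[1->2]=3 ship[0->1]=2 prod=3 -> inv=[7 4 4]
Step 2: demand=5,sold=4 ship[1->2]=3 ship[0->1]=2 prod=3 -> inv=[8 3 3]
Step 3: demand=5,sold=3 ship[1->2]=3 ship[0->1]=2 prod=3 -> inv=[9 2 3]
Step 4: demand=5,sold=3 ship[1->2]=2 ship[0->1]=2 prod=3 -> inv=[10 2 2]
Step 5: demand=5,sold=2 ship[1->2]=2 ship[0->1]=2 prod=3 -> inv=[11 2 2]

11 2 2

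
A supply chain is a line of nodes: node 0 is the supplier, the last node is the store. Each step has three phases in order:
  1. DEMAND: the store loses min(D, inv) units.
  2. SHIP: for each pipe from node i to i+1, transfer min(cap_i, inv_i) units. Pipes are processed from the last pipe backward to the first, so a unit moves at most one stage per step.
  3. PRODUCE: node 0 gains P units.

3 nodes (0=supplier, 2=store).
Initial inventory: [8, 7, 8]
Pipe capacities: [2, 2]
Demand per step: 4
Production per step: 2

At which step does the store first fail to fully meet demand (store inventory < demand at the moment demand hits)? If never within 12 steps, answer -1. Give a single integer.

Step 1: demand=4,sold=4 ship[1->2]=2 ship[0->1]=2 prod=2 -> [8 7 6]
Step 2: demand=4,sold=4 ship[1->2]=2 ship[0->1]=2 prod=2 -> [8 7 4]
Step 3: demand=4,sold=4 ship[1->2]=2 ship[0->1]=2 prod=2 -> [8 7 2]
Step 4: demand=4,sold=2 ship[1->2]=2 ship[0->1]=2 prod=2 -> [8 7 2]
Step 5: demand=4,sold=2 ship[1->2]=2 ship[0->1]=2 prod=2 -> [8 7 2]
Step 6: demand=4,sold=2 ship[1->2]=2 ship[0->1]=2 prod=2 -> [8 7 2]
Step 7: demand=4,sold=2 ship[1->2]=2 ship[0->1]=2 prod=2 -> [8 7 2]
Step 8: demand=4,sold=2 ship[1->2]=2 ship[0->1]=2 prod=2 -> [8 7 2]
Step 9: demand=4,sold=2 ship[1->2]=2 ship[0->1]=2 prod=2 -> [8 7 2]
Step 10: demand=4,sold=2 ship[1->2]=2 ship[0->1]=2 prod=2 -> [8 7 2]
Step 11: demand=4,sold=2 ship[1->2]=2 ship[0->1]=2 prod=2 -> [8 7 2]
Step 12: demand=4,sold=2 ship[1->2]=2 ship[0->1]=2 prod=2 -> [8 7 2]
First stockout at step 4

4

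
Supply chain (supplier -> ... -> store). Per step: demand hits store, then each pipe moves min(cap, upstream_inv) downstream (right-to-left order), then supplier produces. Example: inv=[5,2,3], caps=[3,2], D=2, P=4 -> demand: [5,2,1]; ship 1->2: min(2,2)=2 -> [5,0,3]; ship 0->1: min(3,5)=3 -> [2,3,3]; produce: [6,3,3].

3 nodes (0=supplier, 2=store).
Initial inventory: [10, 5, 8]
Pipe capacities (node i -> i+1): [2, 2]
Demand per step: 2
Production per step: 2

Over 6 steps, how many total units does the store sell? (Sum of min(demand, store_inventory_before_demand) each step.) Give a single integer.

Step 1: sold=2 (running total=2) -> [10 5 8]
Step 2: sold=2 (running total=4) -> [10 5 8]
Step 3: sold=2 (running total=6) -> [10 5 8]
Step 4: sold=2 (running total=8) -> [10 5 8]
Step 5: sold=2 (running total=10) -> [10 5 8]
Step 6: sold=2 (running total=12) -> [10 5 8]

Answer: 12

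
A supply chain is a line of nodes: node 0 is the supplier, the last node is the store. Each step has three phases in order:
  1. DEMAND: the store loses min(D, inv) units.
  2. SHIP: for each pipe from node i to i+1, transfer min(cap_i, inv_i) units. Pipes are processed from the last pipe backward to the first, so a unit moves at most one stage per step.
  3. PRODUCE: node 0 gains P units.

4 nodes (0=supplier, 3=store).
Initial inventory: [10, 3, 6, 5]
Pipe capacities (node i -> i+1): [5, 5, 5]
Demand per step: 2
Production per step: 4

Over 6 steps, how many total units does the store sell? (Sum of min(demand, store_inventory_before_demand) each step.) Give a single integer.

Answer: 12

Derivation:
Step 1: sold=2 (running total=2) -> [9 5 4 8]
Step 2: sold=2 (running total=4) -> [8 5 5 10]
Step 3: sold=2 (running total=6) -> [7 5 5 13]
Step 4: sold=2 (running total=8) -> [6 5 5 16]
Step 5: sold=2 (running total=10) -> [5 5 5 19]
Step 6: sold=2 (running total=12) -> [4 5 5 22]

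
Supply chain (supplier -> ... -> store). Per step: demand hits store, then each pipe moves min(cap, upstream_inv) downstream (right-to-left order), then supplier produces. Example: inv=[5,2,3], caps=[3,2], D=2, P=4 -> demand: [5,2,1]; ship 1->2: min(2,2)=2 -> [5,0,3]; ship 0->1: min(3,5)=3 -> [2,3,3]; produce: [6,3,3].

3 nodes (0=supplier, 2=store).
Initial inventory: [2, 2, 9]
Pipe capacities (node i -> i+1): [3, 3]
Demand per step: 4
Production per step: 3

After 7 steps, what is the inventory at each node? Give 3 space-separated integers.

Step 1: demand=4,sold=4 ship[1->2]=2 ship[0->1]=2 prod=3 -> inv=[3 2 7]
Step 2: demand=4,sold=4 ship[1->2]=2 ship[0->1]=3 prod=3 -> inv=[3 3 5]
Step 3: demand=4,sold=4 ship[1->2]=3 ship[0->1]=3 prod=3 -> inv=[3 3 4]
Step 4: demand=4,sold=4 ship[1->2]=3 ship[0->1]=3 prod=3 -> inv=[3 3 3]
Step 5: demand=4,sold=3 ship[1->2]=3 ship[0->1]=3 prod=3 -> inv=[3 3 3]
Step 6: demand=4,sold=3 ship[1->2]=3 ship[0->1]=3 prod=3 -> inv=[3 3 3]
Step 7: demand=4,sold=3 ship[1->2]=3 ship[0->1]=3 prod=3 -> inv=[3 3 3]

3 3 3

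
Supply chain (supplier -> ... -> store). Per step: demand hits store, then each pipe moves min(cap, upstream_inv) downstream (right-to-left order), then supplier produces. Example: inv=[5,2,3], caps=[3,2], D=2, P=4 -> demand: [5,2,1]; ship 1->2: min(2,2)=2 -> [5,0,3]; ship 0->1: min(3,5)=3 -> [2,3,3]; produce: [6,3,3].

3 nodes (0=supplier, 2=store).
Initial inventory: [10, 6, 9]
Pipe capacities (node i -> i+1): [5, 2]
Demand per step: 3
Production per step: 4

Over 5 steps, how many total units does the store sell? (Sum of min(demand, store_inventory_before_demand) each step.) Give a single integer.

Step 1: sold=3 (running total=3) -> [9 9 8]
Step 2: sold=3 (running total=6) -> [8 12 7]
Step 3: sold=3 (running total=9) -> [7 15 6]
Step 4: sold=3 (running total=12) -> [6 18 5]
Step 5: sold=3 (running total=15) -> [5 21 4]

Answer: 15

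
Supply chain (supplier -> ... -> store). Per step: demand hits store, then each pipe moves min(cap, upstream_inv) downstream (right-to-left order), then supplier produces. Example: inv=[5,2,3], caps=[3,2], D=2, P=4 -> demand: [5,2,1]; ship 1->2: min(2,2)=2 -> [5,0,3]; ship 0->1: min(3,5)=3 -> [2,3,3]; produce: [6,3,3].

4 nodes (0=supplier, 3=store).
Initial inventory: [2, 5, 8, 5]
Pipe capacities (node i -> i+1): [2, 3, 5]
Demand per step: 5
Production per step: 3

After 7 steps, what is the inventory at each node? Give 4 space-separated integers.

Step 1: demand=5,sold=5 ship[2->3]=5 ship[1->2]=3 ship[0->1]=2 prod=3 -> inv=[3 4 6 5]
Step 2: demand=5,sold=5 ship[2->3]=5 ship[1->2]=3 ship[0->1]=2 prod=3 -> inv=[4 3 4 5]
Step 3: demand=5,sold=5 ship[2->3]=4 ship[1->2]=3 ship[0->1]=2 prod=3 -> inv=[5 2 3 4]
Step 4: demand=5,sold=4 ship[2->3]=3 ship[1->2]=2 ship[0->1]=2 prod=3 -> inv=[6 2 2 3]
Step 5: demand=5,sold=3 ship[2->3]=2 ship[1->2]=2 ship[0->1]=2 prod=3 -> inv=[7 2 2 2]
Step 6: demand=5,sold=2 ship[2->3]=2 ship[1->2]=2 ship[0->1]=2 prod=3 -> inv=[8 2 2 2]
Step 7: demand=5,sold=2 ship[2->3]=2 ship[1->2]=2 ship[0->1]=2 prod=3 -> inv=[9 2 2 2]

9 2 2 2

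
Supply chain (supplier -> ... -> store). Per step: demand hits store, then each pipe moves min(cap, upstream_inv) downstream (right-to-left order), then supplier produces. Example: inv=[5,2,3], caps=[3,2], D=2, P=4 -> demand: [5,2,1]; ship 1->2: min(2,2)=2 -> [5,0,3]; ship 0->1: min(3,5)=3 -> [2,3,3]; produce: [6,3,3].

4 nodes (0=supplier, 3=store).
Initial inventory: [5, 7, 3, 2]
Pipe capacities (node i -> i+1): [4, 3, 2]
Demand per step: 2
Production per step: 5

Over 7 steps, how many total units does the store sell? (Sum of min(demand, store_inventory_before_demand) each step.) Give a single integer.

Step 1: sold=2 (running total=2) -> [6 8 4 2]
Step 2: sold=2 (running total=4) -> [7 9 5 2]
Step 3: sold=2 (running total=6) -> [8 10 6 2]
Step 4: sold=2 (running total=8) -> [9 11 7 2]
Step 5: sold=2 (running total=10) -> [10 12 8 2]
Step 6: sold=2 (running total=12) -> [11 13 9 2]
Step 7: sold=2 (running total=14) -> [12 14 10 2]

Answer: 14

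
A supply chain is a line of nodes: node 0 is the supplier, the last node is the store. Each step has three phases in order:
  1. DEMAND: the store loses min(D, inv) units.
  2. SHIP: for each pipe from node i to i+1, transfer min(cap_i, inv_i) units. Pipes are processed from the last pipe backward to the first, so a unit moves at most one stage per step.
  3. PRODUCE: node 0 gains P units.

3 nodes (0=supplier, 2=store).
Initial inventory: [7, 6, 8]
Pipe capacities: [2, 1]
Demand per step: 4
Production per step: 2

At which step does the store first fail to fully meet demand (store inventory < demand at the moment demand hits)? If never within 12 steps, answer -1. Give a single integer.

Step 1: demand=4,sold=4 ship[1->2]=1 ship[0->1]=2 prod=2 -> [7 7 5]
Step 2: demand=4,sold=4 ship[1->2]=1 ship[0->1]=2 prod=2 -> [7 8 2]
Step 3: demand=4,sold=2 ship[1->2]=1 ship[0->1]=2 prod=2 -> [7 9 1]
Step 4: demand=4,sold=1 ship[1->2]=1 ship[0->1]=2 prod=2 -> [7 10 1]
Step 5: demand=4,sold=1 ship[1->2]=1 ship[0->1]=2 prod=2 -> [7 11 1]
Step 6: demand=4,sold=1 ship[1->2]=1 ship[0->1]=2 prod=2 -> [7 12 1]
Step 7: demand=4,sold=1 ship[1->2]=1 ship[0->1]=2 prod=2 -> [7 13 1]
Step 8: demand=4,sold=1 ship[1->2]=1 ship[0->1]=2 prod=2 -> [7 14 1]
Step 9: demand=4,sold=1 ship[1->2]=1 ship[0->1]=2 prod=2 -> [7 15 1]
Step 10: demand=4,sold=1 ship[1->2]=1 ship[0->1]=2 prod=2 -> [7 16 1]
Step 11: demand=4,sold=1 ship[1->2]=1 ship[0->1]=2 prod=2 -> [7 17 1]
Step 12: demand=4,sold=1 ship[1->2]=1 ship[0->1]=2 prod=2 -> [7 18 1]
First stockout at step 3

3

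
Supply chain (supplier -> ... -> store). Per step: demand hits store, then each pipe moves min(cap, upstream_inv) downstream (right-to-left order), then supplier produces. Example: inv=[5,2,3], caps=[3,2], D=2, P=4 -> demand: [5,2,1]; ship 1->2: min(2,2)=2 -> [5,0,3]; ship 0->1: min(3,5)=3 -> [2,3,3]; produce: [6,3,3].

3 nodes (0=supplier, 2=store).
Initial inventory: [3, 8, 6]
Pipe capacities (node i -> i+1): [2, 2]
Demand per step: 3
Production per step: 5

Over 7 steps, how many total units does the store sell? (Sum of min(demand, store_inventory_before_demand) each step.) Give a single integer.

Step 1: sold=3 (running total=3) -> [6 8 5]
Step 2: sold=3 (running total=6) -> [9 8 4]
Step 3: sold=3 (running total=9) -> [12 8 3]
Step 4: sold=3 (running total=12) -> [15 8 2]
Step 5: sold=2 (running total=14) -> [18 8 2]
Step 6: sold=2 (running total=16) -> [21 8 2]
Step 7: sold=2 (running total=18) -> [24 8 2]

Answer: 18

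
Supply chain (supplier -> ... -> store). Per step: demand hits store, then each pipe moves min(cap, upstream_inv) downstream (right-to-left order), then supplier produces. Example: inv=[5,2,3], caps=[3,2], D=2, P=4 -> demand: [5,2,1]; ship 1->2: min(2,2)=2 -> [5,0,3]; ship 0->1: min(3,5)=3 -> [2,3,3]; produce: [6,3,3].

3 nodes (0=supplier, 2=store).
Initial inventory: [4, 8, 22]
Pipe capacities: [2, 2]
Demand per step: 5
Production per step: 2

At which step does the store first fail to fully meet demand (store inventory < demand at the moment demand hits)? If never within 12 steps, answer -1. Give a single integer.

Step 1: demand=5,sold=5 ship[1->2]=2 ship[0->1]=2 prod=2 -> [4 8 19]
Step 2: demand=5,sold=5 ship[1->2]=2 ship[0->1]=2 prod=2 -> [4 8 16]
Step 3: demand=5,sold=5 ship[1->2]=2 ship[0->1]=2 prod=2 -> [4 8 13]
Step 4: demand=5,sold=5 ship[1->2]=2 ship[0->1]=2 prod=2 -> [4 8 10]
Step 5: demand=5,sold=5 ship[1->2]=2 ship[0->1]=2 prod=2 -> [4 8 7]
Step 6: demand=5,sold=5 ship[1->2]=2 ship[0->1]=2 prod=2 -> [4 8 4]
Step 7: demand=5,sold=4 ship[1->2]=2 ship[0->1]=2 prod=2 -> [4 8 2]
Step 8: demand=5,sold=2 ship[1->2]=2 ship[0->1]=2 prod=2 -> [4 8 2]
Step 9: demand=5,sold=2 ship[1->2]=2 ship[0->1]=2 prod=2 -> [4 8 2]
Step 10: demand=5,sold=2 ship[1->2]=2 ship[0->1]=2 prod=2 -> [4 8 2]
Step 11: demand=5,sold=2 ship[1->2]=2 ship[0->1]=2 prod=2 -> [4 8 2]
Step 12: demand=5,sold=2 ship[1->2]=2 ship[0->1]=2 prod=2 -> [4 8 2]
First stockout at step 7

7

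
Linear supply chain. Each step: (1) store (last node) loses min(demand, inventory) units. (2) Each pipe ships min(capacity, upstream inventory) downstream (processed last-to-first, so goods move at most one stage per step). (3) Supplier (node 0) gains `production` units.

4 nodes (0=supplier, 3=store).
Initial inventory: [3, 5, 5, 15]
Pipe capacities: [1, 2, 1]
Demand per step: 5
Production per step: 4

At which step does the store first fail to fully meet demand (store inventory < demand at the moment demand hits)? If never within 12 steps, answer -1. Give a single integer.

Step 1: demand=5,sold=5 ship[2->3]=1 ship[1->2]=2 ship[0->1]=1 prod=4 -> [6 4 6 11]
Step 2: demand=5,sold=5 ship[2->3]=1 ship[1->2]=2 ship[0->1]=1 prod=4 -> [9 3 7 7]
Step 3: demand=5,sold=5 ship[2->3]=1 ship[1->2]=2 ship[0->1]=1 prod=4 -> [12 2 8 3]
Step 4: demand=5,sold=3 ship[2->3]=1 ship[1->2]=2 ship[0->1]=1 prod=4 -> [15 1 9 1]
Step 5: demand=5,sold=1 ship[2->3]=1 ship[1->2]=1 ship[0->1]=1 prod=4 -> [18 1 9 1]
Step 6: demand=5,sold=1 ship[2->3]=1 ship[1->2]=1 ship[0->1]=1 prod=4 -> [21 1 9 1]
Step 7: demand=5,sold=1 ship[2->3]=1 ship[1->2]=1 ship[0->1]=1 prod=4 -> [24 1 9 1]
Step 8: demand=5,sold=1 ship[2->3]=1 ship[1->2]=1 ship[0->1]=1 prod=4 -> [27 1 9 1]
Step 9: demand=5,sold=1 ship[2->3]=1 ship[1->2]=1 ship[0->1]=1 prod=4 -> [30 1 9 1]
Step 10: demand=5,sold=1 ship[2->3]=1 ship[1->2]=1 ship[0->1]=1 prod=4 -> [33 1 9 1]
Step 11: demand=5,sold=1 ship[2->3]=1 ship[1->2]=1 ship[0->1]=1 prod=4 -> [36 1 9 1]
Step 12: demand=5,sold=1 ship[2->3]=1 ship[1->2]=1 ship[0->1]=1 prod=4 -> [39 1 9 1]
First stockout at step 4

4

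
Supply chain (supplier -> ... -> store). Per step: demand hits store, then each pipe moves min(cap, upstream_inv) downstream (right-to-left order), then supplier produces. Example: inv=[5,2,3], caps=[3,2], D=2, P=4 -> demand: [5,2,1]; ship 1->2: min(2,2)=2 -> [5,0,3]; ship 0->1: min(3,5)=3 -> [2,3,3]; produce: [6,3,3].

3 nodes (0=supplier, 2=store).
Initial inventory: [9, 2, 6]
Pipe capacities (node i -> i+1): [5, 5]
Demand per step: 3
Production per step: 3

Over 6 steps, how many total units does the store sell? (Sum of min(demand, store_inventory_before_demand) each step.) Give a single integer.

Step 1: sold=3 (running total=3) -> [7 5 5]
Step 2: sold=3 (running total=6) -> [5 5 7]
Step 3: sold=3 (running total=9) -> [3 5 9]
Step 4: sold=3 (running total=12) -> [3 3 11]
Step 5: sold=3 (running total=15) -> [3 3 11]
Step 6: sold=3 (running total=18) -> [3 3 11]

Answer: 18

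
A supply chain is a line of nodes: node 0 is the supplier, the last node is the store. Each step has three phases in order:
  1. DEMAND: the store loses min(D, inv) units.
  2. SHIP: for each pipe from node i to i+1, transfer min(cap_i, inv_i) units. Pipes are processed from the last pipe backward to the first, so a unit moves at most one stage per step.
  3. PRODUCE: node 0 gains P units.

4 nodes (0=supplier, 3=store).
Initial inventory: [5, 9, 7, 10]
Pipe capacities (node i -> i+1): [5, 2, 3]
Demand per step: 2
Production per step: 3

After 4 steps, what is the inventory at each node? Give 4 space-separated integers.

Step 1: demand=2,sold=2 ship[2->3]=3 ship[1->2]=2 ship[0->1]=5 prod=3 -> inv=[3 12 6 11]
Step 2: demand=2,sold=2 ship[2->3]=3 ship[1->2]=2 ship[0->1]=3 prod=3 -> inv=[3 13 5 12]
Step 3: demand=2,sold=2 ship[2->3]=3 ship[1->2]=2 ship[0->1]=3 prod=3 -> inv=[3 14 4 13]
Step 4: demand=2,sold=2 ship[2->3]=3 ship[1->2]=2 ship[0->1]=3 prod=3 -> inv=[3 15 3 14]

3 15 3 14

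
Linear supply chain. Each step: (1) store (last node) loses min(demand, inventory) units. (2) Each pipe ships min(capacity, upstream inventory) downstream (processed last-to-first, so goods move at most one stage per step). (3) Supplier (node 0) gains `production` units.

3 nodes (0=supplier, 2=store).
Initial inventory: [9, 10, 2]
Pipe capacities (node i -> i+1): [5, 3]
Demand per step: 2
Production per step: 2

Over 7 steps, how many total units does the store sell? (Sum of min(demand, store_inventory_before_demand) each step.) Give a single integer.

Step 1: sold=2 (running total=2) -> [6 12 3]
Step 2: sold=2 (running total=4) -> [3 14 4]
Step 3: sold=2 (running total=6) -> [2 14 5]
Step 4: sold=2 (running total=8) -> [2 13 6]
Step 5: sold=2 (running total=10) -> [2 12 7]
Step 6: sold=2 (running total=12) -> [2 11 8]
Step 7: sold=2 (running total=14) -> [2 10 9]

Answer: 14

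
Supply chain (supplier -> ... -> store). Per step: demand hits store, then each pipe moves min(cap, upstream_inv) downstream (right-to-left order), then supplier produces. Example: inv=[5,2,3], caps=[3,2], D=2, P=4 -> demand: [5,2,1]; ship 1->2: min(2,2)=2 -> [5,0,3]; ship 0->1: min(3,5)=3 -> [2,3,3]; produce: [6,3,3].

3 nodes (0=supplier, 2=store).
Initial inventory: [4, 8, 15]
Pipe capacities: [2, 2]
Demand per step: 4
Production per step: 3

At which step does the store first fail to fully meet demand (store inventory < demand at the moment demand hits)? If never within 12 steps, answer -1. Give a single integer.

Step 1: demand=4,sold=4 ship[1->2]=2 ship[0->1]=2 prod=3 -> [5 8 13]
Step 2: demand=4,sold=4 ship[1->2]=2 ship[0->1]=2 prod=3 -> [6 8 11]
Step 3: demand=4,sold=4 ship[1->2]=2 ship[0->1]=2 prod=3 -> [7 8 9]
Step 4: demand=4,sold=4 ship[1->2]=2 ship[0->1]=2 prod=3 -> [8 8 7]
Step 5: demand=4,sold=4 ship[1->2]=2 ship[0->1]=2 prod=3 -> [9 8 5]
Step 6: demand=4,sold=4 ship[1->2]=2 ship[0->1]=2 prod=3 -> [10 8 3]
Step 7: demand=4,sold=3 ship[1->2]=2 ship[0->1]=2 prod=3 -> [11 8 2]
Step 8: demand=4,sold=2 ship[1->2]=2 ship[0->1]=2 prod=3 -> [12 8 2]
Step 9: demand=4,sold=2 ship[1->2]=2 ship[0->1]=2 prod=3 -> [13 8 2]
Step 10: demand=4,sold=2 ship[1->2]=2 ship[0->1]=2 prod=3 -> [14 8 2]
Step 11: demand=4,sold=2 ship[1->2]=2 ship[0->1]=2 prod=3 -> [15 8 2]
Step 12: demand=4,sold=2 ship[1->2]=2 ship[0->1]=2 prod=3 -> [16 8 2]
First stockout at step 7

7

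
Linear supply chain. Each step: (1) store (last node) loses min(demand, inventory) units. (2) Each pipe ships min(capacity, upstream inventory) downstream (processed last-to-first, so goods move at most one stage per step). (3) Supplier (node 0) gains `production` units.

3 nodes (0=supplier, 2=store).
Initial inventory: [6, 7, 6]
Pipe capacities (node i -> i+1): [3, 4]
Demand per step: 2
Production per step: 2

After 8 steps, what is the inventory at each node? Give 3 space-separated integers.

Step 1: demand=2,sold=2 ship[1->2]=4 ship[0->1]=3 prod=2 -> inv=[5 6 8]
Step 2: demand=2,sold=2 ship[1->2]=4 ship[0->1]=3 prod=2 -> inv=[4 5 10]
Step 3: demand=2,sold=2 ship[1->2]=4 ship[0->1]=3 prod=2 -> inv=[3 4 12]
Step 4: demand=2,sold=2 ship[1->2]=4 ship[0->1]=3 prod=2 -> inv=[2 3 14]
Step 5: demand=2,sold=2 ship[1->2]=3 ship[0->1]=2 prod=2 -> inv=[2 2 15]
Step 6: demand=2,sold=2 ship[1->2]=2 ship[0->1]=2 prod=2 -> inv=[2 2 15]
Step 7: demand=2,sold=2 ship[1->2]=2 ship[0->1]=2 prod=2 -> inv=[2 2 15]
Step 8: demand=2,sold=2 ship[1->2]=2 ship[0->1]=2 prod=2 -> inv=[2 2 15]

2 2 15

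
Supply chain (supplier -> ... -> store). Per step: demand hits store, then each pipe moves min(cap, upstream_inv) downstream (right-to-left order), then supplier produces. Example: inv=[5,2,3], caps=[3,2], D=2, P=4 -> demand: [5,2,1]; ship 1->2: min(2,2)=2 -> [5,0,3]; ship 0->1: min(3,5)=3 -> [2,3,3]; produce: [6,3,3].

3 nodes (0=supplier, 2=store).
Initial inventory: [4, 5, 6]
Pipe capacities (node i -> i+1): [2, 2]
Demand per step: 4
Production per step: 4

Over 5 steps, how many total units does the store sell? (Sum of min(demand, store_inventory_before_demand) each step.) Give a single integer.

Step 1: sold=4 (running total=4) -> [6 5 4]
Step 2: sold=4 (running total=8) -> [8 5 2]
Step 3: sold=2 (running total=10) -> [10 5 2]
Step 4: sold=2 (running total=12) -> [12 5 2]
Step 5: sold=2 (running total=14) -> [14 5 2]

Answer: 14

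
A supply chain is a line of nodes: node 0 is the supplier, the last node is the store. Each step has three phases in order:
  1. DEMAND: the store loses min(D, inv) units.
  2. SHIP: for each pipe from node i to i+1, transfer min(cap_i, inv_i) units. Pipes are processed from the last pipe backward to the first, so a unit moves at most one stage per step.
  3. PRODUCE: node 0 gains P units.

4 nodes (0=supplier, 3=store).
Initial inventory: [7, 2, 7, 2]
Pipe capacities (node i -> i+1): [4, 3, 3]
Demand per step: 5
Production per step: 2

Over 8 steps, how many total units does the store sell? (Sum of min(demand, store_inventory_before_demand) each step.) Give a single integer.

Step 1: sold=2 (running total=2) -> [5 4 6 3]
Step 2: sold=3 (running total=5) -> [3 5 6 3]
Step 3: sold=3 (running total=8) -> [2 5 6 3]
Step 4: sold=3 (running total=11) -> [2 4 6 3]
Step 5: sold=3 (running total=14) -> [2 3 6 3]
Step 6: sold=3 (running total=17) -> [2 2 6 3]
Step 7: sold=3 (running total=20) -> [2 2 5 3]
Step 8: sold=3 (running total=23) -> [2 2 4 3]

Answer: 23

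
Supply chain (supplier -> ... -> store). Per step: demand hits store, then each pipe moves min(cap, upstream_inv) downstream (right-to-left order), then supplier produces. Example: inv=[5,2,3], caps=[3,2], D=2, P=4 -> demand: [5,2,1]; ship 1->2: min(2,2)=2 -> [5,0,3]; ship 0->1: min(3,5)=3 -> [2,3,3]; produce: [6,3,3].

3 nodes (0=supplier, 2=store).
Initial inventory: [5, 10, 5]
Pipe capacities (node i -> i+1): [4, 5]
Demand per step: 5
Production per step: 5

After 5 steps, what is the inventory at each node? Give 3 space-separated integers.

Step 1: demand=5,sold=5 ship[1->2]=5 ship[0->1]=4 prod=5 -> inv=[6 9 5]
Step 2: demand=5,sold=5 ship[1->2]=5 ship[0->1]=4 prod=5 -> inv=[7 8 5]
Step 3: demand=5,sold=5 ship[1->2]=5 ship[0->1]=4 prod=5 -> inv=[8 7 5]
Step 4: demand=5,sold=5 ship[1->2]=5 ship[0->1]=4 prod=5 -> inv=[9 6 5]
Step 5: demand=5,sold=5 ship[1->2]=5 ship[0->1]=4 prod=5 -> inv=[10 5 5]

10 5 5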